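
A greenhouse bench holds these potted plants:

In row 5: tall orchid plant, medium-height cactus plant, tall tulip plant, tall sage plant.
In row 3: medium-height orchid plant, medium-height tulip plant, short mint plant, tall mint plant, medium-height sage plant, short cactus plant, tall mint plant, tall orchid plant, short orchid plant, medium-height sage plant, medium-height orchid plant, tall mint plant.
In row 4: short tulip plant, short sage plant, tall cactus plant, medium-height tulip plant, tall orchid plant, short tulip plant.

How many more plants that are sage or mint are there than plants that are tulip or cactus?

0

plants that are sage or mint: 8.
plants that are tulip or cactus: 8.
8 − 8 = 0.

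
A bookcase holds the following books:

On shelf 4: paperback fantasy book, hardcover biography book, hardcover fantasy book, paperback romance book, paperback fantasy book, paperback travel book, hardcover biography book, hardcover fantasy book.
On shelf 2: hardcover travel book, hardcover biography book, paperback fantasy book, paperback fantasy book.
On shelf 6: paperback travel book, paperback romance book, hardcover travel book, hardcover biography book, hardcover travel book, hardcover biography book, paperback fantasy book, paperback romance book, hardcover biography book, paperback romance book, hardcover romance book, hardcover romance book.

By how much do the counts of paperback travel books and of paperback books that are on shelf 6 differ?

paperback travel books: 2. paperback books on shelf 6: 5.
|2 − 5| = 5 − 2 = 3.

3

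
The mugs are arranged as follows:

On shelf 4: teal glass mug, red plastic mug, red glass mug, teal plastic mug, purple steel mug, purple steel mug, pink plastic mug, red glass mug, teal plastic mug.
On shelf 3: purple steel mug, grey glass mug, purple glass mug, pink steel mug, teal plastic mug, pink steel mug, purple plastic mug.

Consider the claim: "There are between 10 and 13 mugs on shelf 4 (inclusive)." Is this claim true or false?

False

There are 9 mugs on shelf 4.
The claim requires 10 ≤ 9 ≤ 13, which does not hold.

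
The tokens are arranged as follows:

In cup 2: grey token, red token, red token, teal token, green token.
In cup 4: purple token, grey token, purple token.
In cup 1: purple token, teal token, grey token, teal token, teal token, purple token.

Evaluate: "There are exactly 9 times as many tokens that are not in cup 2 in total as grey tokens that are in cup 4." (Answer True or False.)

True

|tokens that are not in cup 2| = 9.
|grey tokens in cup 4| = 1.
The claim requires 9 = 9 × 1 = 9, which holds.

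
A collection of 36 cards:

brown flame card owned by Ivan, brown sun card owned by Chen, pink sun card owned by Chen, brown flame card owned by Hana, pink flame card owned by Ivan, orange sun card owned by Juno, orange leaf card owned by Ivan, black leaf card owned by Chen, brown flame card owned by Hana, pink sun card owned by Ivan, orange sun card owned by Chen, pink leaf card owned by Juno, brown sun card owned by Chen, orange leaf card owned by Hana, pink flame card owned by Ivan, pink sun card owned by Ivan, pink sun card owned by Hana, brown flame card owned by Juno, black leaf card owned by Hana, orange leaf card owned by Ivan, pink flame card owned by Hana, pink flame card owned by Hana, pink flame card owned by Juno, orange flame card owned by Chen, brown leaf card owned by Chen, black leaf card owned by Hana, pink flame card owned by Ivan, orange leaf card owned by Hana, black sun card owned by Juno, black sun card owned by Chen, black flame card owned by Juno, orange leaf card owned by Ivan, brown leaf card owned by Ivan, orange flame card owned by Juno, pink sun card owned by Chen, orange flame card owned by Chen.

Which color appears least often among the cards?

Counts by color: pink 12, orange 10, brown 8, black 6.
The minimum is 6, held uniquely by black.

black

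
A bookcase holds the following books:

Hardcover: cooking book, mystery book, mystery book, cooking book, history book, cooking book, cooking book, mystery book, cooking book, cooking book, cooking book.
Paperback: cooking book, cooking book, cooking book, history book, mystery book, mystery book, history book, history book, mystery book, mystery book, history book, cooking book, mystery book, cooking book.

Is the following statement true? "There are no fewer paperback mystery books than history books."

paperback mystery books: 5.
history books: 5.
The claim requires 5 ≥ 5, which holds.

True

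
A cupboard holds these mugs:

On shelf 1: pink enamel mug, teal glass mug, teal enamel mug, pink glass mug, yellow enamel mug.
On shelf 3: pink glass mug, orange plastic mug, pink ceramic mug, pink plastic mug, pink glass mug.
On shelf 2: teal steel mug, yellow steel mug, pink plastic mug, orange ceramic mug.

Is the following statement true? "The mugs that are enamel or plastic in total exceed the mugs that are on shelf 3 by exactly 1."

|mugs that are enamel or plastic| = 6.
|mugs on shelf 3| = 5.
The claim requires 6 − 5 (= 1) to equal 1, which holds.

True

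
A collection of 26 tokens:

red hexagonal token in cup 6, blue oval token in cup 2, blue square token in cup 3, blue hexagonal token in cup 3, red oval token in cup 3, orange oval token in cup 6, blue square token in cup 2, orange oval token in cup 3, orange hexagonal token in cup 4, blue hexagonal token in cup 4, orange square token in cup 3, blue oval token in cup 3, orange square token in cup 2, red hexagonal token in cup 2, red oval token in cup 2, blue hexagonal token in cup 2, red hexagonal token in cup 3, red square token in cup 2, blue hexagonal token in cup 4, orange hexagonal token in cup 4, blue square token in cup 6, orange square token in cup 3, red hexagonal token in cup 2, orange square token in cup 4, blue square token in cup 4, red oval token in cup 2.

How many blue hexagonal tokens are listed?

4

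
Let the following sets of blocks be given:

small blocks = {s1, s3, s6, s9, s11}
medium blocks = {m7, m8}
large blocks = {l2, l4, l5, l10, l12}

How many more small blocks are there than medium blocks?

3

small blocks: 5.
medium blocks: 2.
5 − 2 = 3.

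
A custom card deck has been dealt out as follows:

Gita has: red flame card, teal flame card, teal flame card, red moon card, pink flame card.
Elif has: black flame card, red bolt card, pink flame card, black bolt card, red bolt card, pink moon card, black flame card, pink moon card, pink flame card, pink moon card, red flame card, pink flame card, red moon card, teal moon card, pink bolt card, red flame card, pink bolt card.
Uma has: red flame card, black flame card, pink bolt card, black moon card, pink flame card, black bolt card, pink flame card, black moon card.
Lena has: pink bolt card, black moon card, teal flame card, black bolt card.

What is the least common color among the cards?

teal

Counts by color: pink 13, black 9, red 8, teal 4.
The minimum is 4, held uniquely by teal.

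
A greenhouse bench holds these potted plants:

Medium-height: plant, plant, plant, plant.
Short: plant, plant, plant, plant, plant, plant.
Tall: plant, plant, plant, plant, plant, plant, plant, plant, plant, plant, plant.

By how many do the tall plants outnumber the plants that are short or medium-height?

tall plants: 11.
plants that are short or medium-height: 10.
11 − 10 = 1.

1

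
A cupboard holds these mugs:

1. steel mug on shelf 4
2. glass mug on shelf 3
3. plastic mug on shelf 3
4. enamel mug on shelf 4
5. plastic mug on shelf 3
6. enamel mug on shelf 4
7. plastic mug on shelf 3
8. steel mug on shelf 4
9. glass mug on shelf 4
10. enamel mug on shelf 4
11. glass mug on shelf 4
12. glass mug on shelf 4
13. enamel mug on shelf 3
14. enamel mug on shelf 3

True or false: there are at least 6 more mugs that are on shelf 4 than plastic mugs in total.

There are 8 mugs on shelf 4.
There are 3 plastic mugs.
The claim requires 8 − 3 = 5 ≥ 6, which does not hold.

False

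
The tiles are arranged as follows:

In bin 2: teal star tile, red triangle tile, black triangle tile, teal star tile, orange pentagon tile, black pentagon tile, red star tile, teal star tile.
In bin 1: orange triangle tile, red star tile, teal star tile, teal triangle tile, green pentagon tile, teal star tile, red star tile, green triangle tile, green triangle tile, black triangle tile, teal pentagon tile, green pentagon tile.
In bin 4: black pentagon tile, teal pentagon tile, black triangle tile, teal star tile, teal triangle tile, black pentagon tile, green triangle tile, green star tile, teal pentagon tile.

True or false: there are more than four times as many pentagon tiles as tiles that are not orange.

False

|pentagon tiles| = 9.
|tiles that are not orange| = 27.
The claim requires 9 > 4 × 27 = 108, which does not hold.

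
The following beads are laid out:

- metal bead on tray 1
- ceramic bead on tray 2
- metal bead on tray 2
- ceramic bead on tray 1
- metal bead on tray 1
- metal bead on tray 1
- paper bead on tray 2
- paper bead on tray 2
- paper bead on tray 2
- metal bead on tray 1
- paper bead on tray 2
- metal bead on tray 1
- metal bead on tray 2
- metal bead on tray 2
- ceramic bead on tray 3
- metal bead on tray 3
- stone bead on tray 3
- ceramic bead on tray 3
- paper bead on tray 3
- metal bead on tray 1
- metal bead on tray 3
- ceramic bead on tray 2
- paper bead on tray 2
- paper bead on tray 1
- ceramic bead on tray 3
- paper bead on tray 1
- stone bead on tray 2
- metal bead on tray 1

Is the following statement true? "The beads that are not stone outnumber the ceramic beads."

There are 26 beads that are not stone.
There are 6 ceramic beads.
The claim requires 26 > 6, which holds.

True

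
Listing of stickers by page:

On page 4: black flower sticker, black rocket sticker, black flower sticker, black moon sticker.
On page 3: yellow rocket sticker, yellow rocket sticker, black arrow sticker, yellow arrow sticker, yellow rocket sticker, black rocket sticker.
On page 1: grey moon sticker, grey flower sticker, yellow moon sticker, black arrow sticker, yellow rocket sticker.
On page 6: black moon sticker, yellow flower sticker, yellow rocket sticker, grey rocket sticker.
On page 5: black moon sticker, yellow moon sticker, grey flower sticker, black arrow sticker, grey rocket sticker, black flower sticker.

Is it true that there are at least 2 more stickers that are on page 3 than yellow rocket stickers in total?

stickers on page 3: 6.
yellow rocket stickers: 5.
The claim requires 6 − 5 = 1 ≥ 2, which does not hold.

False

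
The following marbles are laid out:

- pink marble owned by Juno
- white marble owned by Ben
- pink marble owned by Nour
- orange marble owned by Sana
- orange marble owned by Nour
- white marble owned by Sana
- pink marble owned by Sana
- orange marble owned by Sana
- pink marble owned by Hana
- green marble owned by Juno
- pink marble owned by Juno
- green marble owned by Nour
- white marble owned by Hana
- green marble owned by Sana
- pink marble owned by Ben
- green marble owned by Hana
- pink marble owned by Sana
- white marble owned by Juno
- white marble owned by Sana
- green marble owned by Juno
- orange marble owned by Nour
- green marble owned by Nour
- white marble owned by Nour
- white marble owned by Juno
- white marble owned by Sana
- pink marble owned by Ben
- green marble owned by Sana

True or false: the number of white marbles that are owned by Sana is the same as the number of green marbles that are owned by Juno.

|white marbles owned by Sana| = 3.
|green marbles owned by Juno| = 2.
The claim requires 3 = 2, which does not hold.

False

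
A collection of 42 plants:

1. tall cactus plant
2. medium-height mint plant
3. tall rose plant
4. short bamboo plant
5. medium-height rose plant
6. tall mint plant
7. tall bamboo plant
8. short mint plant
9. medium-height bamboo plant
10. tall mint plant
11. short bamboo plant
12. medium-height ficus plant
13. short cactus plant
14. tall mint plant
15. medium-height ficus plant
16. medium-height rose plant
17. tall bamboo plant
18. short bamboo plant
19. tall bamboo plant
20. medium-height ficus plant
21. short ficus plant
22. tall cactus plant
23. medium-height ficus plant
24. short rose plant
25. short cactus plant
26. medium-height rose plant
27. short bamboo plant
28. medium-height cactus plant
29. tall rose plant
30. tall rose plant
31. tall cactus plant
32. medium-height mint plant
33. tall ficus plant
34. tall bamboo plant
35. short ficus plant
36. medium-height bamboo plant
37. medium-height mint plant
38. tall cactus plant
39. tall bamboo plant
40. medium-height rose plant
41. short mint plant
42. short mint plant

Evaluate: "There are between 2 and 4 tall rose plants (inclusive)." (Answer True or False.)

True

|tall rose plants| = 3.
The claim requires 2 ≤ 3 ≤ 4, which holds.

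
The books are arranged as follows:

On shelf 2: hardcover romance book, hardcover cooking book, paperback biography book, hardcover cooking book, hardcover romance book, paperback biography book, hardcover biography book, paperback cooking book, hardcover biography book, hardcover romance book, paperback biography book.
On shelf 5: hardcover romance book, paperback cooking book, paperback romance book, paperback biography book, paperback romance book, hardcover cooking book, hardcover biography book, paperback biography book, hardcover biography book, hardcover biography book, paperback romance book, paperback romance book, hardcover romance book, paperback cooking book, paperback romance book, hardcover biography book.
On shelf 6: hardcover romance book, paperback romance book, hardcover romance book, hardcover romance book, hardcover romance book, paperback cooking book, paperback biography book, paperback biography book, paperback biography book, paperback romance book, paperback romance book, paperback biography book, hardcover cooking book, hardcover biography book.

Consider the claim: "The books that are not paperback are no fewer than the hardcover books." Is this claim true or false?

|books that are not paperback| = 20.
|hardcover books| = 20.
The claim requires 20 ≥ 20, which holds.

True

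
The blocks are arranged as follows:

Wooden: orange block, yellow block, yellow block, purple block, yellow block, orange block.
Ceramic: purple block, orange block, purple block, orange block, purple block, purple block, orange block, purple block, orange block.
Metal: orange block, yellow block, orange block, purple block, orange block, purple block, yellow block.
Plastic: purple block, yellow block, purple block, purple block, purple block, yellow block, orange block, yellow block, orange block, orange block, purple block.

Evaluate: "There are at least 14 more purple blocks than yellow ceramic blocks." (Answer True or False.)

False

purple blocks: 13.
yellow ceramic blocks: 0.
The claim requires 13 − 0 = 13 ≥ 14, which does not hold.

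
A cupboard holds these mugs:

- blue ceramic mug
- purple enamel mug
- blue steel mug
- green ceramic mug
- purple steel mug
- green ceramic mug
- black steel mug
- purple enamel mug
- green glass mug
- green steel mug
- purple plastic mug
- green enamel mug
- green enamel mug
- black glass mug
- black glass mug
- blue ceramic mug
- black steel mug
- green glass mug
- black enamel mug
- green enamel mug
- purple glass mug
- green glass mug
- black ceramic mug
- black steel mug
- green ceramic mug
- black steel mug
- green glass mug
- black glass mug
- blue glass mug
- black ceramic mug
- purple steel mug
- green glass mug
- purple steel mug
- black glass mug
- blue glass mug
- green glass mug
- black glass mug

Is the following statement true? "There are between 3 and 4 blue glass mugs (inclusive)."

False

There are 2 blue glass mugs.
The claim requires 3 ≤ 2 ≤ 4, which does not hold.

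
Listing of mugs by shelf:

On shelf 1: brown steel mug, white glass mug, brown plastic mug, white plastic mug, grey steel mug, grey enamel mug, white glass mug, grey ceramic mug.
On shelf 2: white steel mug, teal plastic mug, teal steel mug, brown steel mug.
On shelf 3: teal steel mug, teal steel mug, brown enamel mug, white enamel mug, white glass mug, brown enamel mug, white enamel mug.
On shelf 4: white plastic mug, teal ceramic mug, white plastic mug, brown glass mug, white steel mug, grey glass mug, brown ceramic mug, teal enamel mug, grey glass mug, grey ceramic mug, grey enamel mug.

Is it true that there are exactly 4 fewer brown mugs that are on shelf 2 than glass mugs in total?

brown mugs on shelf 2: 1.
glass mugs: 6.
The claim requires 6 − 1 (= 5) to equal 4, which does not hold.

False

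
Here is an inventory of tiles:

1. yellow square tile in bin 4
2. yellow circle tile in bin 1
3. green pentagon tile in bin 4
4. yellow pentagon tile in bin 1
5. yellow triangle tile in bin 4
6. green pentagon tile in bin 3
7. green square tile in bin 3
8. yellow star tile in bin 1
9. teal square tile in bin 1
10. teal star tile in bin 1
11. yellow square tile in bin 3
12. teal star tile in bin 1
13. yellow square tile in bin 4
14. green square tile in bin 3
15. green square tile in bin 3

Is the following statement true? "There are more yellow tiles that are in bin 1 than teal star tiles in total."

True

|yellow tiles in bin 1| = 3.
|teal star tiles| = 2.
The claim requires 3 > 2, which holds.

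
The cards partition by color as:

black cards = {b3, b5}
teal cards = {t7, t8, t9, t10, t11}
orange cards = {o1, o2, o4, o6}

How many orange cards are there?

4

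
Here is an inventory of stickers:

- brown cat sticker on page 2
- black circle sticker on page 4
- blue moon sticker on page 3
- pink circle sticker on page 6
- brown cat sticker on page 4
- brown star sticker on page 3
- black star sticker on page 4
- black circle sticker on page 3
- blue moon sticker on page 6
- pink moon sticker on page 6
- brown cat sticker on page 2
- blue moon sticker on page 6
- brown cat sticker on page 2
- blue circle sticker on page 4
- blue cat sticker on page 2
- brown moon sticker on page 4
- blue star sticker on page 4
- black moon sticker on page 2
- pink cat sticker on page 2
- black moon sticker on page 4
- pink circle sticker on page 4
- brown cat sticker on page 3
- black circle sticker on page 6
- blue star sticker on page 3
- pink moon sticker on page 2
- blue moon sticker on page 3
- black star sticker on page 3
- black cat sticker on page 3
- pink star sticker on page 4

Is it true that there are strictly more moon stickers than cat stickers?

moon stickers: 9.
cat stickers: 8.
The claim requires 9 > 8, which holds.

True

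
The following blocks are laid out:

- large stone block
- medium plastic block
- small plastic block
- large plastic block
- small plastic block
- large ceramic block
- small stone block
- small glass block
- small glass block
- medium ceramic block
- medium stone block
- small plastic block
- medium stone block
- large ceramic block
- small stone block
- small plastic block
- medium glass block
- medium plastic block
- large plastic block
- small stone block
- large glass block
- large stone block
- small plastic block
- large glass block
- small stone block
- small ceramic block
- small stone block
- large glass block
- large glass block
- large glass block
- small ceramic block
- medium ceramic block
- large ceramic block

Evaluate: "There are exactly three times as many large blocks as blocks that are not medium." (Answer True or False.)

False

|large blocks| = 12.
|blocks that are not medium| = 26.
The claim requires 12 = 3 × 26 = 78, which does not hold.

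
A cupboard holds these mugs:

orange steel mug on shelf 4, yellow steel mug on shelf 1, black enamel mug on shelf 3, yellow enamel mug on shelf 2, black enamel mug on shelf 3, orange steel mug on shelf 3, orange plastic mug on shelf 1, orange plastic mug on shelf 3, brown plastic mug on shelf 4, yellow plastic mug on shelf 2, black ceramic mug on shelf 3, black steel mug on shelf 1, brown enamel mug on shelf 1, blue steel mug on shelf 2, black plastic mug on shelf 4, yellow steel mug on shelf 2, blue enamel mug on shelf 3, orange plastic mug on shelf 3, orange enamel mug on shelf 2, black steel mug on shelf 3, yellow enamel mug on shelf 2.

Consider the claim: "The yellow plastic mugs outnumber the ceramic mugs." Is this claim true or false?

False

yellow plastic mugs: 1.
ceramic mugs: 1.
The claim requires 1 > 1, which does not hold.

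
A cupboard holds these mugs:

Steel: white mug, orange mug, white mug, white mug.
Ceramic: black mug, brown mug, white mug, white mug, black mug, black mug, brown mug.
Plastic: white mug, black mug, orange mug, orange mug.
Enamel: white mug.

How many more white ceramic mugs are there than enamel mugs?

white ceramic mugs: 2.
enamel mugs: 1.
2 − 1 = 1.

1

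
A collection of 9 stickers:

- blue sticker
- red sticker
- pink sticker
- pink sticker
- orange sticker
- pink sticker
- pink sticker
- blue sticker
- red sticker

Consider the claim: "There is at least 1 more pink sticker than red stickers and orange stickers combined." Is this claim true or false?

True

pink stickers: 4.
red stickers: 2; orange stickers: 1; combined: 2 + 1 = 3.
The claim requires 4 − 3 = 1 ≥ 1, which holds.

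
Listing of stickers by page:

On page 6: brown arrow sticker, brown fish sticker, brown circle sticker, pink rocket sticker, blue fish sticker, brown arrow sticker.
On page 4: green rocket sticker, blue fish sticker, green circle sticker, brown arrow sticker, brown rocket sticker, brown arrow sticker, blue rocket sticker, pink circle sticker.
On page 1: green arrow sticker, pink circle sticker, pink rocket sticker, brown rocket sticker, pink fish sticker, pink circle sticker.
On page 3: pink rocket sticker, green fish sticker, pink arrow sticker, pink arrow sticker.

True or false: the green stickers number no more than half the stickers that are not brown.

True

|green stickers| = 4.
|stickers that are not brown| = 16.
The claim requires 2 × 4 = 8 ≤ 16, which holds.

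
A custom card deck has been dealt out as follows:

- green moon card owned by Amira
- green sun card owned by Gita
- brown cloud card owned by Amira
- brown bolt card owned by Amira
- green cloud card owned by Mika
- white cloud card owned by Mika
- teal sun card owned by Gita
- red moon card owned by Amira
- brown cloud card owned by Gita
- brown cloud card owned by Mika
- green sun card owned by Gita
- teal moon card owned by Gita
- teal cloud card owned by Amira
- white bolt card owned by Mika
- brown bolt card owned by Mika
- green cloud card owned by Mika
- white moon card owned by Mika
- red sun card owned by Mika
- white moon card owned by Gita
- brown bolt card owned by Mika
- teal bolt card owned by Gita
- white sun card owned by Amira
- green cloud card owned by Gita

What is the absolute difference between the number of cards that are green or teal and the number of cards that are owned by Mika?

1

cards that are green or teal: 10. cards owned by Mika: 9.
|10 − 9| = 10 − 9 = 1.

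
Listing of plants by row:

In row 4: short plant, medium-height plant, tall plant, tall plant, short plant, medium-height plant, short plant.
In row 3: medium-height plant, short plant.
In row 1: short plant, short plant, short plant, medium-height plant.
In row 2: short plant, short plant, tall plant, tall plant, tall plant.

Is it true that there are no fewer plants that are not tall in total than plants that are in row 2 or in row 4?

True

|plants that are not tall| = 13.
|plants in row 2 or in row 4| = 12.
The claim requires 13 ≥ 12, which holds.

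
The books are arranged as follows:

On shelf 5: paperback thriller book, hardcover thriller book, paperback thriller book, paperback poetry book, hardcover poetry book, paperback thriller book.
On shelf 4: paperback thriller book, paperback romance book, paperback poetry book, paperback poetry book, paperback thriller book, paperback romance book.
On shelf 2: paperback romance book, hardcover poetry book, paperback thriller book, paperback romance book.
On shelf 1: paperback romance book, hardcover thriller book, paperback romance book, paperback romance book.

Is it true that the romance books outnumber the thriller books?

There are 7 romance books.
There are 8 thriller books.
The claim requires 7 > 8, which does not hold.

False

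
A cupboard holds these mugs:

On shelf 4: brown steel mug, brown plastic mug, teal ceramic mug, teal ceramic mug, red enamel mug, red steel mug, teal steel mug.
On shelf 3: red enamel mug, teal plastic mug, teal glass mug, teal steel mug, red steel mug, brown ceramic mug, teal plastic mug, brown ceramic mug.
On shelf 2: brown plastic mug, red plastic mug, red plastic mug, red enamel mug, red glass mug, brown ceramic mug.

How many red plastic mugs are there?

2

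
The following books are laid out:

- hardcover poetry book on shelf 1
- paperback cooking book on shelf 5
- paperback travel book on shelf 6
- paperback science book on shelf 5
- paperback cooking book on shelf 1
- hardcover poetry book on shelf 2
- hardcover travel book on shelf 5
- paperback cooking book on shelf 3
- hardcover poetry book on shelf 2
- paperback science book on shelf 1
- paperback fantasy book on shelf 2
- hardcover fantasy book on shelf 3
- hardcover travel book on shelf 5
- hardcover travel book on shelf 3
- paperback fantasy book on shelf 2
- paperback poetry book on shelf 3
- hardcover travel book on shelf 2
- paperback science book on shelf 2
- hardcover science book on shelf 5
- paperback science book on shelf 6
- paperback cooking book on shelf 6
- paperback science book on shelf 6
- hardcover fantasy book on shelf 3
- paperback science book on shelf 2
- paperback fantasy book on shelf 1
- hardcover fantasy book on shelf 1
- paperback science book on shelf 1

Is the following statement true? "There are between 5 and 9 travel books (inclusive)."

There are 5 travel books.
The claim requires 5 ≤ 5 ≤ 9, which holds.

True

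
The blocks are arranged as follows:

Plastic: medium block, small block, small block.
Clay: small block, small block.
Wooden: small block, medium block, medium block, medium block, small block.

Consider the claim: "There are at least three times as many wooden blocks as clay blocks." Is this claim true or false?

wooden blocks: 5.
clay blocks: 2.
The claim requires 5 ≥ 3 × 2 = 6, which does not hold.

False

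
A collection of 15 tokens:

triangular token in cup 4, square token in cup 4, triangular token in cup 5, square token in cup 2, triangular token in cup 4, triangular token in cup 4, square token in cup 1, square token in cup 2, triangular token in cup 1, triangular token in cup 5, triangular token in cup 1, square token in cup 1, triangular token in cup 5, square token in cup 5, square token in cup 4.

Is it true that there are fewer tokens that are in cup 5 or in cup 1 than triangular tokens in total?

False

|tokens in cup 5 or in cup 1| = 8.
|triangular tokens| = 8.
The claim requires 8 < 8, which does not hold.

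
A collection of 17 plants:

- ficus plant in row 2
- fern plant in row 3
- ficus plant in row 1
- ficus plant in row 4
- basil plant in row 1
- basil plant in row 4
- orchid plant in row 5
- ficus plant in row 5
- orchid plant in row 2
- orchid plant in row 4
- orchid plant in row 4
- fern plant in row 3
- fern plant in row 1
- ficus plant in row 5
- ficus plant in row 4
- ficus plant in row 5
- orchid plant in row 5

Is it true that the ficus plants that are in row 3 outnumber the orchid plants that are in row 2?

False

|ficus plants in row 3| = 0.
|orchid plants in row 2| = 1.
The claim requires 0 > 1, which does not hold.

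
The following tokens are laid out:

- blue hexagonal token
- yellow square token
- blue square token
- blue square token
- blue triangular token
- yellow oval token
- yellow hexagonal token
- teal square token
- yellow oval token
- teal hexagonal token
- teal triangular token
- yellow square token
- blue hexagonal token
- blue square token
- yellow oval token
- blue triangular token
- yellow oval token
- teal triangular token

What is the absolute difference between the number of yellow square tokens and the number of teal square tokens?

1

yellow square tokens: 2. teal square tokens: 1.
|2 − 1| = 2 − 1 = 1.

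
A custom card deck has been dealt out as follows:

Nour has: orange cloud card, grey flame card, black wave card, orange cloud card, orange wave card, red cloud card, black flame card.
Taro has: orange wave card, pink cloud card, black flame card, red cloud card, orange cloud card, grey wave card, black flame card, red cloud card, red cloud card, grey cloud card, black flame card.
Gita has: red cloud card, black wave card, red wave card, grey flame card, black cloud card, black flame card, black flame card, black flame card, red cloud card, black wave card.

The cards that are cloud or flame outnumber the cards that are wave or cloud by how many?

cards that are cloud or flame: 21.
cards that are wave or cloud: 19.
21 − 19 = 2.

2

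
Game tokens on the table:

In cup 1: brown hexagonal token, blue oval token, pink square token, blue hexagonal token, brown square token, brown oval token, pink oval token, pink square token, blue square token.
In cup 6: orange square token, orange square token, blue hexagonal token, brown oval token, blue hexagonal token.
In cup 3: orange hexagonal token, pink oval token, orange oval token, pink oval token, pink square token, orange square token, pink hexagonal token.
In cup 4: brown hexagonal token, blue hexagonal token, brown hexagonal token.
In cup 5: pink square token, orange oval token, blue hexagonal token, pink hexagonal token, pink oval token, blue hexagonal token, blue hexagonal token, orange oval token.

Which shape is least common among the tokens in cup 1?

hexagonal

Counts by shape (restricted to tokens in cup 1): square 4, oval 3, hexagonal 2.
The minimum is 2, held uniquely by hexagonal.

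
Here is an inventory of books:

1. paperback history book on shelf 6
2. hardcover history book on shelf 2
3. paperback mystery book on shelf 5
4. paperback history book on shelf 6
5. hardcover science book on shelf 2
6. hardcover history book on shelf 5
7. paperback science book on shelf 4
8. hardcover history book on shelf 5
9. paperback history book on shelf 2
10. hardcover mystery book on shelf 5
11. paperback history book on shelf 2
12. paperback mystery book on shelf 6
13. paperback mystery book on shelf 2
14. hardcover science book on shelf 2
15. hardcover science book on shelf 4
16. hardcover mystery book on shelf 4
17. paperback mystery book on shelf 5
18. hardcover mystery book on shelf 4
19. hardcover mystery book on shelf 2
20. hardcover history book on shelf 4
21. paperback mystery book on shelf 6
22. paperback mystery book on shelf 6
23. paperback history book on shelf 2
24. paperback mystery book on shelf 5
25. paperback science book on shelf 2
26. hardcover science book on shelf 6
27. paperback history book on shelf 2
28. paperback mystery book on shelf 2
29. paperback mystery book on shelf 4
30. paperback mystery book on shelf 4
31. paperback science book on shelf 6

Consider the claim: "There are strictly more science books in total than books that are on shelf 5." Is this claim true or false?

True

There are 7 science books.
There are 6 books on shelf 5.
The claim requires 7 > 6, which holds.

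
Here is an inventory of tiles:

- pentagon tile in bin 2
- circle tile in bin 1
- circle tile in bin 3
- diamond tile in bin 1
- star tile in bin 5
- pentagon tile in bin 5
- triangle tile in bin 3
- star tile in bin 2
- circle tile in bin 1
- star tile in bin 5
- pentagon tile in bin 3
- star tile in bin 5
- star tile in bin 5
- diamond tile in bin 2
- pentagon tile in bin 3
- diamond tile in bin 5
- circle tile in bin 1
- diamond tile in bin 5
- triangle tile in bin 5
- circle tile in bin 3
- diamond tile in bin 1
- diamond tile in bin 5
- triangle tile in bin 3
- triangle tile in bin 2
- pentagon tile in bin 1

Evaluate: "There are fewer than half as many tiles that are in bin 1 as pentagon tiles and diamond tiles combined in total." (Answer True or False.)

False

tiles in bin 1: 6.
pentagon tiles: 5; diamond tiles: 6; combined: 5 + 6 = 11.
The claim requires 2 × 6 = 12 < 11, which does not hold.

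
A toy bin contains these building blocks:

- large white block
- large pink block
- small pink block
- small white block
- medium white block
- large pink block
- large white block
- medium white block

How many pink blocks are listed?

3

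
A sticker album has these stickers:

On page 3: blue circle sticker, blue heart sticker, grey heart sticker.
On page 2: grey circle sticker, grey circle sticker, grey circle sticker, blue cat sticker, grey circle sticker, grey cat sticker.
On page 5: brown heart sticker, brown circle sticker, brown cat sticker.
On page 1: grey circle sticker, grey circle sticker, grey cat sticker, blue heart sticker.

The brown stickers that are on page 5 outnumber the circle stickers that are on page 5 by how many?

2

brown stickers on page 5: 3.
circle stickers on page 5: 1.
3 − 1 = 2.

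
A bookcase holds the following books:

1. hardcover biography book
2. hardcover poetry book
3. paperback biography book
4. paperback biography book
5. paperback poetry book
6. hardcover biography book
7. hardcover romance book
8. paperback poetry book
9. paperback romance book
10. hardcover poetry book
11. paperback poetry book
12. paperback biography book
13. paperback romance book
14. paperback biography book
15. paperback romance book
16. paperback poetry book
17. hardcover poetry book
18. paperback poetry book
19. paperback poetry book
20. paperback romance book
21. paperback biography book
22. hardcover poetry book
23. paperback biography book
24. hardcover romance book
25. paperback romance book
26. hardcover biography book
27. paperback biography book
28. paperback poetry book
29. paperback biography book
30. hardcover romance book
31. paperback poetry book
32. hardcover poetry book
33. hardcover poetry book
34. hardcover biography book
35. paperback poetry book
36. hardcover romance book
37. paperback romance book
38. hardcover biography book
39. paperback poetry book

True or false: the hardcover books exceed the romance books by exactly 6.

|hardcover books| = 15.
|romance books| = 10.
The claim requires 15 − 10 (= 5) to equal 6, which does not hold.

False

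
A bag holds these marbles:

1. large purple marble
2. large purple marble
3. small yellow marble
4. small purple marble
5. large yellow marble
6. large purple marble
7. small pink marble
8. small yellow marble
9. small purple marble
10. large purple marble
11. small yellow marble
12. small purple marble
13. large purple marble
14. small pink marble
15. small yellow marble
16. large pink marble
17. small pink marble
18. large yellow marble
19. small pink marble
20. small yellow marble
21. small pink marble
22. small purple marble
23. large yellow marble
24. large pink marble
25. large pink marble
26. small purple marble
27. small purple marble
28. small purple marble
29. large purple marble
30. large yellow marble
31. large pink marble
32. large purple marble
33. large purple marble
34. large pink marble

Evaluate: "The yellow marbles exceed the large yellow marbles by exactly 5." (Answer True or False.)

True

yellow marbles: 9.
large yellow marbles: 4.
The claim requires 9 − 4 (= 5) to equal 5, which holds.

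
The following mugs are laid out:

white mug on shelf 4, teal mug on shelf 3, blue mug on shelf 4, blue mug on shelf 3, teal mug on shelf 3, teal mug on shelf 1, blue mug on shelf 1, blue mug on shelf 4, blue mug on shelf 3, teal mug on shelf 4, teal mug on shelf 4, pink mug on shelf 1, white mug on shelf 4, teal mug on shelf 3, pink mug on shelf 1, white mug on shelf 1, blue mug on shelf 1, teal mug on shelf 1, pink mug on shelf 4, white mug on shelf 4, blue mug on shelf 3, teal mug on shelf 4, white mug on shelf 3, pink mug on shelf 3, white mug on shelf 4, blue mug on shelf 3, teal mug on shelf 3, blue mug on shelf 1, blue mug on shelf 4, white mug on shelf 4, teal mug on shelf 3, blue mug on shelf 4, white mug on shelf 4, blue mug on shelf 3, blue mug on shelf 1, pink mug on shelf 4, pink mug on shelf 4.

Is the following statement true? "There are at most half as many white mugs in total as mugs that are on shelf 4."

True

white mugs: 8.
mugs on shelf 4: 16.
The claim requires 2 × 8 = 16 ≤ 16, which holds.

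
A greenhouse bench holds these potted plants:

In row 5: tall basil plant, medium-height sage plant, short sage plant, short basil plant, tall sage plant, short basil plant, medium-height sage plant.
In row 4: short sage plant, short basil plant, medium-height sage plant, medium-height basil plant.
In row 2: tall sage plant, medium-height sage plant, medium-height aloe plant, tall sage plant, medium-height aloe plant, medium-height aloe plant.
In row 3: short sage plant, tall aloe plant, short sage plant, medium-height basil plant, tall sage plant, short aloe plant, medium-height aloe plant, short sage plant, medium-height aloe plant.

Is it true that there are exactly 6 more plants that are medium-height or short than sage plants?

False

plants that are medium-height or short: 20.
sage plants: 13.
The claim requires 20 − 13 (= 7) to equal 6, which does not hold.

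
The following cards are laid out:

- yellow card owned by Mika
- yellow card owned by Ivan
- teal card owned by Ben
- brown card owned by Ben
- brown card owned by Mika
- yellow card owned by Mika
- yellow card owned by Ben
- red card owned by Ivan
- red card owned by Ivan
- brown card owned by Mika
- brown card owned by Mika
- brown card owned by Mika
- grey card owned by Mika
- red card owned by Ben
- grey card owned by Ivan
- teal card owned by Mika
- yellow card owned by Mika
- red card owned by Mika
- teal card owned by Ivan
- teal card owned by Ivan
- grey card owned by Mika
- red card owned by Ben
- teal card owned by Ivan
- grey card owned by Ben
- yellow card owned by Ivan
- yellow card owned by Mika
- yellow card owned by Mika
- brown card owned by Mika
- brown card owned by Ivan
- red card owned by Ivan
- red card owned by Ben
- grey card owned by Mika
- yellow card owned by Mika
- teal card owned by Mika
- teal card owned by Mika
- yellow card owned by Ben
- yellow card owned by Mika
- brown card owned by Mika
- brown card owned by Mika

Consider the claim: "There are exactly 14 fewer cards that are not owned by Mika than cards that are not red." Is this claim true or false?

True

|cards that are not owned by Mika| = 18.
|cards that are not red| = 32.
The claim requires 32 − 18 (= 14) to equal 14, which holds.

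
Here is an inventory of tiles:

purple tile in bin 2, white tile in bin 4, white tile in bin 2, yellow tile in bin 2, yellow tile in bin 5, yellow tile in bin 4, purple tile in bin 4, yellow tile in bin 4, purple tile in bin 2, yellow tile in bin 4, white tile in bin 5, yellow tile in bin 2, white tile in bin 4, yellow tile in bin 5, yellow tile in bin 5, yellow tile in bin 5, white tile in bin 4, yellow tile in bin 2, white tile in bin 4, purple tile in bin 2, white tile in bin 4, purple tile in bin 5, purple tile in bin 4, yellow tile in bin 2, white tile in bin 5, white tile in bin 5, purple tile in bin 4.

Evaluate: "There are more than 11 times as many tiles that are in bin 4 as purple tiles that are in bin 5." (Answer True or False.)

False

|tiles in bin 4| = 11.
|purple tiles in bin 5| = 1.
The claim requires 11 > 11 × 1 = 11, which does not hold.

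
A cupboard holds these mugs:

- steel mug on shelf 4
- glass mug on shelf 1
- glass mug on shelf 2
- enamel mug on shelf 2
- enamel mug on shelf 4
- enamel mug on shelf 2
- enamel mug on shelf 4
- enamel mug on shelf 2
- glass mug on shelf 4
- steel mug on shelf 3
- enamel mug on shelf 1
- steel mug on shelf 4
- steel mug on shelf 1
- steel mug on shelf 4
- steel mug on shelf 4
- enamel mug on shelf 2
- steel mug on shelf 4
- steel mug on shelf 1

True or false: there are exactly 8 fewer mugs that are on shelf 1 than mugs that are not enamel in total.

False

There are 4 mugs on shelf 1.
There are 11 mugs that are not enamel.
The claim requires 11 − 4 (= 7) to equal 8, which does not hold.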